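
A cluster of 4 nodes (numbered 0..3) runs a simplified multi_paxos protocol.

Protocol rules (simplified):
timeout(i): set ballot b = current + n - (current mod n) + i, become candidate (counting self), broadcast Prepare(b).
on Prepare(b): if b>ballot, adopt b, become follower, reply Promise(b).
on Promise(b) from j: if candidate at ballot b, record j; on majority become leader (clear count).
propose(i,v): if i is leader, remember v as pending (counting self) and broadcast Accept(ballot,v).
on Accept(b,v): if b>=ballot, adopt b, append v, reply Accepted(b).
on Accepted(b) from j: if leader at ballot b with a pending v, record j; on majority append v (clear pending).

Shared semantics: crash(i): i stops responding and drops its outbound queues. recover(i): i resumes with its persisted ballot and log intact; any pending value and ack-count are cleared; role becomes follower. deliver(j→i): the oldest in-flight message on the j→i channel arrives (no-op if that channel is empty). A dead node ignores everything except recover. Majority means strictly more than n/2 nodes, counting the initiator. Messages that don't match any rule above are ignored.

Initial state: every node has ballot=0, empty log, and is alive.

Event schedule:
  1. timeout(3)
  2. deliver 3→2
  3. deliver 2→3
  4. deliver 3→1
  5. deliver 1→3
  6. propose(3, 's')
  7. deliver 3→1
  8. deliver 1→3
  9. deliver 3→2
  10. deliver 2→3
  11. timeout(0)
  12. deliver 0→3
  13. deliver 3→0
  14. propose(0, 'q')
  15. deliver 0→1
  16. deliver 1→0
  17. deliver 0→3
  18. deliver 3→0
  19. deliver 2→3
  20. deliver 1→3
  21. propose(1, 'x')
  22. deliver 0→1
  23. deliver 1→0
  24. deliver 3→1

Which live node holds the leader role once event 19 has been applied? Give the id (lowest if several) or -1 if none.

3

1. timeout(3):  <3:cand b7 ->
2. deliver 3→2:  <2:foll b7 ->
3. deliver 2→3:  nop
4. deliver 3→1:  <1:foll b7 ->
5. deliver 1→3:  <3:lead b7 ->
6. propose(3,'s'):  nop
7. deliver 3→1:  <1:foll b7 s>
8. deliver 1→3:  nop
9. deliver 3→2:  <2:foll b7 s>
10. deliver 2→3:  <3:lead b7 s>
11. timeout(0):  <0:cand b4 ->
12. deliver 0→3:  nop
13. deliver 3→0:  <0:foll b7 ->
14. propose(0,'q'):  nop
15. deliver 0→1:  nop
16. deliver 1→0:  nop
17. deliver 0→3:  nop
18. deliver 3→0:  <0:foll b7 s>
19. deliver 2→3:  nop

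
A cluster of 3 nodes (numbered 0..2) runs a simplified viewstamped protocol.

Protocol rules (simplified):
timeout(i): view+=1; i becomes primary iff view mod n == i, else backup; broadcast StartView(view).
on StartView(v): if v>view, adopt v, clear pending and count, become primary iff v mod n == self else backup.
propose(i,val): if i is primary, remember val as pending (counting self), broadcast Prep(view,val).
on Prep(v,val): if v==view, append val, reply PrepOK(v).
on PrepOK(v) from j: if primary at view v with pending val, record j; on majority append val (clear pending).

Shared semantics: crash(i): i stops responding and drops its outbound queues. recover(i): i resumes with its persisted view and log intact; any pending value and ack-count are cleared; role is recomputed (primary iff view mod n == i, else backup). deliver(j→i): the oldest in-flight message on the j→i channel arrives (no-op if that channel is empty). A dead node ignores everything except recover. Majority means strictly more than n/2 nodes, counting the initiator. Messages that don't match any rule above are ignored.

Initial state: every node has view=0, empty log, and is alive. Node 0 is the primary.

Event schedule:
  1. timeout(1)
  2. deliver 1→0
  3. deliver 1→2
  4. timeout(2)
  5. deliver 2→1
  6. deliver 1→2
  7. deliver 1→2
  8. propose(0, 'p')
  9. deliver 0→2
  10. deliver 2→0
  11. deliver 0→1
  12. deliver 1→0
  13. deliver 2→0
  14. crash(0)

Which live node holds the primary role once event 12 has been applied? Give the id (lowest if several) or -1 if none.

after 1 — timeout(1): n1:prim/v1/[-]
after 2 — deliver 1→0: n0:back/v1/[-]
after 3 — deliver 1→2: n2:back/v1/[-]
after 4 — timeout(2): n2:prim/v2/[-]
after 5 — deliver 2→1: n1:back/v2/[-]
after 6 — deliver 1→2: ·
after 7 — deliver 1→2: ·
after 8 — propose(0,'p'): ·
after 9 — deliver 0→2: ·
after 10 — deliver 2→0: n0:back/v2/[-]
after 11 — deliver 0→1: ·
after 12 — deliver 1→0: ·

2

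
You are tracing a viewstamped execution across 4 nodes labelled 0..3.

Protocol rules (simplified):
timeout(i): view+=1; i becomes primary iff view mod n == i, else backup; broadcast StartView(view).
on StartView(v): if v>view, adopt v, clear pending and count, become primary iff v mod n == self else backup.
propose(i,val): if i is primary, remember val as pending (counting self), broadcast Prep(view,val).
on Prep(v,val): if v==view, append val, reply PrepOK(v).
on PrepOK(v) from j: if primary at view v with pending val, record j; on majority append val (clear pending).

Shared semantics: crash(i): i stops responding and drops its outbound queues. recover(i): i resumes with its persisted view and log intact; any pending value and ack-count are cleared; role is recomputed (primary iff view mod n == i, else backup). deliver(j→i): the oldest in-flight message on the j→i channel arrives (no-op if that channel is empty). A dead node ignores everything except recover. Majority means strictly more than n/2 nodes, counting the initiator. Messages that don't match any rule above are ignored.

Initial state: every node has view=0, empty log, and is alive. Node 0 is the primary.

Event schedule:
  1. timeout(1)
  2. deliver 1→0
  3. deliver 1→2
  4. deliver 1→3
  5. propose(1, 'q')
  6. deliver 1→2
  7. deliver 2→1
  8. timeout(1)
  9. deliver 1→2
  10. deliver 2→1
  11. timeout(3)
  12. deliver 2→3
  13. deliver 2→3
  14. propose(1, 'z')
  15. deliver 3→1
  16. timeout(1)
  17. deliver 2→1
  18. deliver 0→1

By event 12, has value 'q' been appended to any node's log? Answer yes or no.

yes

1. timeout(1):  <1:prim v1 ->
2. deliver 1→0:  <0:back v1 ->
3. deliver 1→2:  <2:back v1 ->
4. deliver 1→3:  <3:back v1 ->
5. propose(1,'q'):  nop
6. deliver 1→2:  <2:back v1 q>
7. deliver 2→1:  nop
8. timeout(1):  <1:back v2 ->
9. deliver 1→2:  <2:prim v2 q>
10. deliver 2→1:  nop
11. timeout(3):  <3:back v2 ->
12. deliver 2→3:  nop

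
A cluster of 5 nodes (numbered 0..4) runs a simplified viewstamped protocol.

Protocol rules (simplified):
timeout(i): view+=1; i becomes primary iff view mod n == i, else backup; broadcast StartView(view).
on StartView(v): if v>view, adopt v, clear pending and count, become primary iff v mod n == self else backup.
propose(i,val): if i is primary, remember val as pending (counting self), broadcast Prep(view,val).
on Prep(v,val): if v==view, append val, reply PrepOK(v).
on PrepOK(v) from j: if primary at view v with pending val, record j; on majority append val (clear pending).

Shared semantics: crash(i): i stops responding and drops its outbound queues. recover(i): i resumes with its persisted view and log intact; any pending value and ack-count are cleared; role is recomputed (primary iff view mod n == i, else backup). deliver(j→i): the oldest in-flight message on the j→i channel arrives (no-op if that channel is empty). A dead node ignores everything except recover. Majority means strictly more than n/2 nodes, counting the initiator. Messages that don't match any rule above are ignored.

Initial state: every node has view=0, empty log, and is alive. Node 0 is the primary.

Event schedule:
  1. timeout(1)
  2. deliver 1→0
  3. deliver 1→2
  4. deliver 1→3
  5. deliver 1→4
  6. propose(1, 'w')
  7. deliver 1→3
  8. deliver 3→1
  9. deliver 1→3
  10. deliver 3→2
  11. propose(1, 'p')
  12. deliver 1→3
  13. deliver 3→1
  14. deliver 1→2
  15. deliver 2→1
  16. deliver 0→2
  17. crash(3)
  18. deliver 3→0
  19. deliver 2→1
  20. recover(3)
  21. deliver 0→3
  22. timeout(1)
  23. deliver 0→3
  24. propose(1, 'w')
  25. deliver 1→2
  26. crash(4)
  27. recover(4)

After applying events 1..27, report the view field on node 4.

after 1 — timeout(1): n1:prim/v1/[-]
after 2 — deliver 1→0: n0:back/v1/[-]
after 3 — deliver 1→2: n2:back/v1/[-]
after 4 — deliver 1→3: n3:back/v1/[-]
after 5 — deliver 1→4: n4:back/v1/[-]
after 6 — propose(1,'w'): ·
after 7 — deliver 1→3: n3:back/v1/[w]
after 8 — deliver 3→1: ·
after 9 — deliver 1→3: ·
after 10 — deliver 3→2: ·
after 11 — propose(1,'p'): ·
after 12 — deliver 1→3: n3:back/v1/[w,p]
after 13 — deliver 3→1: ·
after 14 — deliver 1→2: n2:back/v1/[w]
after 15 — deliver 2→1: n1:prim/v1/[p]
after 16 — deliver 0→2: ·
after 17 — crash(3): n3:✗back/v1/[w,p]
after 18 — deliver 3→0: ·
after 19 — deliver 2→1: ·
after 20 — recover(3): n3:back/v1/[w,p]
after 21 — deliver 0→3: ·
after 22 — timeout(1): n1:back/v2/[p]
after 23 — deliver 0→3: ·
after 24 — propose(1,'w'): ·
after 25 — deliver 1→2: n2:back/v1/[w,p]
after 26 — crash(4): n4:✗back/v1/[-]
after 27 — recover(4): n4:back/v1/[-]

1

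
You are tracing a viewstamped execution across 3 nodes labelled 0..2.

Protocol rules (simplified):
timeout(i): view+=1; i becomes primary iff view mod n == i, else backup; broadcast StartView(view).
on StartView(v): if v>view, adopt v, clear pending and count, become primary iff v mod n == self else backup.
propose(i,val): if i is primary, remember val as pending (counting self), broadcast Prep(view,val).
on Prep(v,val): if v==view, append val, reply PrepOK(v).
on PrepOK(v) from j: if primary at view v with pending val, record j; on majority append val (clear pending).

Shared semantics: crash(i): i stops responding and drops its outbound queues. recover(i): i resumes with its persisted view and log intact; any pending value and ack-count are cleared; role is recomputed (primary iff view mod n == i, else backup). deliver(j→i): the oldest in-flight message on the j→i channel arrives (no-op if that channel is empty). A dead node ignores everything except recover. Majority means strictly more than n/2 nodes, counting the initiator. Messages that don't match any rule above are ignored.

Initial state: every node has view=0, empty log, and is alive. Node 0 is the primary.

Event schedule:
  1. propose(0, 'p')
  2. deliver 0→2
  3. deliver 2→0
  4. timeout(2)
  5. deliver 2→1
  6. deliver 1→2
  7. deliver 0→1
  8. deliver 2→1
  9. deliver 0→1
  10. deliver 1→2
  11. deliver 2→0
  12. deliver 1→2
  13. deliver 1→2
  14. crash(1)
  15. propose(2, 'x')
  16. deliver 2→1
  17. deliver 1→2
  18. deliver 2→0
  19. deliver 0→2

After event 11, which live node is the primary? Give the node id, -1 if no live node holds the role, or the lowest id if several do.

1

[1] propose(0,'p') → ∅
[2] deliver 0→2 → N2(back v0 [p])
[3] deliver 2→0 → N0(prim v0 [p])
[4] timeout(2) → N2(back v1 [p])
[5] deliver 2→1 → N1(prim v1 [-])
[6] deliver 1→2 → ∅
[7] deliver 0→1 → ∅
[8] deliver 2→1 → ∅
[9] deliver 0→1 → ∅
[10] deliver 1→2 → ∅
[11] deliver 2→0 → N0(back v1 [p])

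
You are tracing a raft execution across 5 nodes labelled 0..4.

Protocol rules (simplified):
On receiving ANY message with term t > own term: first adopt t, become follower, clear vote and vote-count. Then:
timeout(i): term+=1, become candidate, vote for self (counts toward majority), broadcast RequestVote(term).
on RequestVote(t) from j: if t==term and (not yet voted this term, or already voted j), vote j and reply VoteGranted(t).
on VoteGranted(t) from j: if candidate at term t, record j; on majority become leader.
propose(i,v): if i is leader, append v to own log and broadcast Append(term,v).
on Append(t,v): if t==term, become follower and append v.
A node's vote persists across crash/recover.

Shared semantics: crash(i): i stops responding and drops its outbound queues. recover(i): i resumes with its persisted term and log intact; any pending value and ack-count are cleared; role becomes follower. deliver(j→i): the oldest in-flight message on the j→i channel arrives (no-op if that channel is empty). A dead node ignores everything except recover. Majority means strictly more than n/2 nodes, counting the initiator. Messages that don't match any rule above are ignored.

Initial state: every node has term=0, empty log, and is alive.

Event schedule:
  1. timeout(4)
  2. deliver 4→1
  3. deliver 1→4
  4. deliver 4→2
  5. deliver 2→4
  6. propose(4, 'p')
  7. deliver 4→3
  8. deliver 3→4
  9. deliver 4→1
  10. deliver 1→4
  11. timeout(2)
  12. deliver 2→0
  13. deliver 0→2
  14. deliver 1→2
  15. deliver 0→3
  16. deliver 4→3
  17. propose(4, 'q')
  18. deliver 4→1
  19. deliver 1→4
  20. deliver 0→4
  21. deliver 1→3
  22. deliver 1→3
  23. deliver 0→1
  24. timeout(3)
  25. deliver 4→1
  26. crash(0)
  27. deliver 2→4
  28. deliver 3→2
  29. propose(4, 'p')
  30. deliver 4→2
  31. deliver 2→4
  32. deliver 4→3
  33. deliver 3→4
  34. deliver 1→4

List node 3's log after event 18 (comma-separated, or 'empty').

step 1 timeout(4): 4={cand,t=1,log=-}
step 2 deliver 4→1: 1={foll,t=1,log=-}
step 3 deliver 1→4: —
step 4 deliver 4→2: 2={foll,t=1,log=-}
step 5 deliver 2→4: 4={lead,t=1,log=-}
step 6 propose(4,'p'): 4={lead,t=1,log=p}
step 7 deliver 4→3: 3={foll,t=1,log=-}
step 8 deliver 3→4: —
step 9 deliver 4→1: 1={foll,t=1,log=p}
step 10 deliver 1→4: —
step 11 timeout(2): 2={cand,t=2,log=-}
step 12 deliver 2→0: 0={foll,t=2,log=-}
step 13 deliver 0→2: —
step 14 deliver 1→2: —
step 15 deliver 0→3: —
step 16 deliver 4→3: 3={foll,t=1,log=p}
step 17 propose(4,'q'): 4={lead,t=1,log=p,q}
step 18 deliver 4→1: 1={foll,t=1,log=p,q}

p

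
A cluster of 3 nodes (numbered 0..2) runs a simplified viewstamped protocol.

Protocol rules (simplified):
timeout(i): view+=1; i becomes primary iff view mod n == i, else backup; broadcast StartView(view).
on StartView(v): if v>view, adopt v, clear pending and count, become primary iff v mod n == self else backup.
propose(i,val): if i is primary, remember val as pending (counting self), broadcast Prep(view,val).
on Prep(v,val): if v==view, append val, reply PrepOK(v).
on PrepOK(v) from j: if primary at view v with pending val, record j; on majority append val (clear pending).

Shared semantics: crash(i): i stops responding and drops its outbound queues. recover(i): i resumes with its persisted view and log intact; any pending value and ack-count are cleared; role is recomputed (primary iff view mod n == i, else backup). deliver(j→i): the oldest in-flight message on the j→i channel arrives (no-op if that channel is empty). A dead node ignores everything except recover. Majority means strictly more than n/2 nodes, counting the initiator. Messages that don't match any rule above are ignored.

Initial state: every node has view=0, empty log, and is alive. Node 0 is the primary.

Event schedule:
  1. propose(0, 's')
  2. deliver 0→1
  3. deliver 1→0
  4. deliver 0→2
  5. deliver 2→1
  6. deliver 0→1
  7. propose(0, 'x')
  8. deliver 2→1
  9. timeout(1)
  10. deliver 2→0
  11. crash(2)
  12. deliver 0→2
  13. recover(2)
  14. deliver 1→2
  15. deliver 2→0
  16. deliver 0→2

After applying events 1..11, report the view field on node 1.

step 1 propose(0,'s'): —
step 2 deliver 0→1: 1={back,v=0,log=s}
step 3 deliver 1→0: 0={prim,v=0,log=s}
step 4 deliver 0→2: 2={back,v=0,log=s}
step 5 deliver 2→1: —
step 6 deliver 0→1: —
step 7 propose(0,'x'): —
step 8 deliver 2→1: —
step 9 timeout(1): 1={prim,v=1,log=s}
step 10 deliver 2→0: 0={prim,v=0,log=s,x}
step 11 crash(2): 2={✗back,v=0,log=s}

1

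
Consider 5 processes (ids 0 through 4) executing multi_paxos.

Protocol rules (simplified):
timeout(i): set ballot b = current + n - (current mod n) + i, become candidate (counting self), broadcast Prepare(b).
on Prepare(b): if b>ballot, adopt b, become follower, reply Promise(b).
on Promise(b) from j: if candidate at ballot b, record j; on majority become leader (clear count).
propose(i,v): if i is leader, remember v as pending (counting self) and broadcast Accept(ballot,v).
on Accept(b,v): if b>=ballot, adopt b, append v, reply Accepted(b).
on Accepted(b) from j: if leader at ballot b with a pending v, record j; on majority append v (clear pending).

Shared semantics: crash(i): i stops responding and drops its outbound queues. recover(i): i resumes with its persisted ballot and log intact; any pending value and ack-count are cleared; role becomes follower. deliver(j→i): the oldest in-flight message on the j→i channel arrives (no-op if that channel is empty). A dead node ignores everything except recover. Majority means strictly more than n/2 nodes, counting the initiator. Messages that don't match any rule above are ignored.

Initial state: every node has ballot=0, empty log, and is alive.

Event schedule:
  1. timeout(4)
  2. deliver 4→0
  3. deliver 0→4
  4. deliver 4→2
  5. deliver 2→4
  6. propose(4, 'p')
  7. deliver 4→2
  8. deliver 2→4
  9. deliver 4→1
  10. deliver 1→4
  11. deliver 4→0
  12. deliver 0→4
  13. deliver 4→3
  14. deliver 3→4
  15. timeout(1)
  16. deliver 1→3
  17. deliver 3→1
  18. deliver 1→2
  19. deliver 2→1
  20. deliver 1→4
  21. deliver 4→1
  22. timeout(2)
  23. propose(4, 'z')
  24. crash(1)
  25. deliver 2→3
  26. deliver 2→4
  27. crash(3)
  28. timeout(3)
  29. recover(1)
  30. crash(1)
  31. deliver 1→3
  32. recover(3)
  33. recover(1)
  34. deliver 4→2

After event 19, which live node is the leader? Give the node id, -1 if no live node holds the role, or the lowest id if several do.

e1 timeout(4): 4[cand,b=9,-]
e2 deliver 4→0: 0[foll,b=9,-]
e3 deliver 0→4: ·
e4 deliver 4→2: 2[foll,b=9,-]
e5 deliver 2→4: 4[lead,b=9,-]
e6 propose(4,'p'): ·
e7 deliver 4→2: 2[foll,b=9,p]
e8 deliver 2→4: ·
e9 deliver 4→1: 1[foll,b=9,-]
e10 deliver 1→4: ·
e11 deliver 4→0: 0[foll,b=9,p]
e12 deliver 0→4: 4[lead,b=9,p]
e13 deliver 4→3: 3[foll,b=9,-]
e14 deliver 3→4: ·
e15 timeout(1): 1[cand,b=11,-]
e16 deliver 1→3: 3[foll,b=11,-]
e17 deliver 3→1: ·
e18 deliver 1→2: 2[foll,b=11,p]
e19 deliver 2→1: 1[lead,b=11,-]

1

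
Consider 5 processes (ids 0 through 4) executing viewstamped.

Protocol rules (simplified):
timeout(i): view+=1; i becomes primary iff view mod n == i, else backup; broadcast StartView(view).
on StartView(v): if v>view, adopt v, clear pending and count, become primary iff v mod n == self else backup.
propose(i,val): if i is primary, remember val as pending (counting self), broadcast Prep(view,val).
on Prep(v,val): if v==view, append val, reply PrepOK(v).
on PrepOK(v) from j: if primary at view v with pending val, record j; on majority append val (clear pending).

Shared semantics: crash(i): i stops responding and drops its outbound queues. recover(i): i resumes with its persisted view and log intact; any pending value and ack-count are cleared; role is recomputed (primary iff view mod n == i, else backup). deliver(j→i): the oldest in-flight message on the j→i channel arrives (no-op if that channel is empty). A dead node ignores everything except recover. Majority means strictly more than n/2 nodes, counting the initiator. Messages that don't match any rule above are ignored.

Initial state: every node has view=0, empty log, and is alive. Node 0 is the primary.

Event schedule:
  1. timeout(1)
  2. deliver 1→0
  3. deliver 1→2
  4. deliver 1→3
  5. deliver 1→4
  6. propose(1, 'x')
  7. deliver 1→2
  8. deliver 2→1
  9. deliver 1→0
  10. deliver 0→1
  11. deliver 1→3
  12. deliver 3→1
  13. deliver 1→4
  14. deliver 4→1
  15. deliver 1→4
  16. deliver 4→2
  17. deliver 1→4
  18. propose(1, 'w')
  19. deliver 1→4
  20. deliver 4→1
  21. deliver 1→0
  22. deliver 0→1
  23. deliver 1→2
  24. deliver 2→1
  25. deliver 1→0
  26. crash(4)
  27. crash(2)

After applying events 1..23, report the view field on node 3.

1

[1] timeout(1) → N1(prim v1 [-])
[2] deliver 1→0 → N0(back v1 [-])
[3] deliver 1→2 → N2(back v1 [-])
[4] deliver 1→3 → N3(back v1 [-])
[5] deliver 1→4 → N4(back v1 [-])
[6] propose(1,'x') → ∅
[7] deliver 1→2 → N2(back v1 [x])
[8] deliver 2→1 → ∅
[9] deliver 1→0 → N0(back v1 [x])
[10] deliver 0→1 → N1(prim v1 [x])
[11] deliver 1→3 → N3(back v1 [x])
[12] deliver 3→1 → ∅
[13] deliver 1→4 → N4(back v1 [x])
[14] deliver 4→1 → ∅
[15] deliver 1→4 → ∅
[16] deliver 4→2 → ∅
[17] deliver 1→4 → ∅
[18] propose(1,'w') → ∅
[19] deliver 1→4 → N4(back v1 [x,w])
[20] deliver 4→1 → ∅
[21] deliver 1→0 → N0(back v1 [x,w])
[22] deliver 0→1 → N1(prim v1 [x,w])
[23] deliver 1→2 → N2(back v1 [x,w])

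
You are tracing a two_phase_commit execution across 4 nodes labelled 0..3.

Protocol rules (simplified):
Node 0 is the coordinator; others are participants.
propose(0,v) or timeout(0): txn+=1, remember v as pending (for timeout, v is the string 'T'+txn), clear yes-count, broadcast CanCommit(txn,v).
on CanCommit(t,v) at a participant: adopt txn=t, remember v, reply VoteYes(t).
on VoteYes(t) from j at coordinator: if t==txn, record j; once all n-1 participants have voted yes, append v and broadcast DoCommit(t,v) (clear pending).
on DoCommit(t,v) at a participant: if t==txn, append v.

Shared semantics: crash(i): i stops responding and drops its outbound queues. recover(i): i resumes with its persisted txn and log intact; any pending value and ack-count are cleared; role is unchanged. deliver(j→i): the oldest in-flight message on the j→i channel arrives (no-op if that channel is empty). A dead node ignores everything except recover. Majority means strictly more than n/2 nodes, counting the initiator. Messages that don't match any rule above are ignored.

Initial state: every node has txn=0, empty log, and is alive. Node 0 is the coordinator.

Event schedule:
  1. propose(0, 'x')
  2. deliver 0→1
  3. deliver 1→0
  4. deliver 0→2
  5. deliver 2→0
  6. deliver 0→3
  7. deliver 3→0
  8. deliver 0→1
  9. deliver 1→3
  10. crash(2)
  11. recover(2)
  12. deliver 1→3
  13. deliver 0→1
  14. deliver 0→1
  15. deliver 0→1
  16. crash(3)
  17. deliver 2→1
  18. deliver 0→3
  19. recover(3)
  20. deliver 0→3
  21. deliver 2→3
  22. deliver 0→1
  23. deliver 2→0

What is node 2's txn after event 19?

1

e1 propose(0,'x'): 0[coor,t=1,-]
e2 deliver 0→1: 1[part,t=1,-]
e3 deliver 1→0: ·
e4 deliver 0→2: 2[part,t=1,-]
e5 deliver 2→0: ·
e6 deliver 0→3: 3[part,t=1,-]
e7 deliver 3→0: 0[coor,t=1,x]
e8 deliver 0→1: 1[part,t=1,x]
e9 deliver 1→3: ·
e10 crash(2): 2[✗part,t=1,-]
e11 recover(2): 2[part,t=1,-]
e12 deliver 1→3: ·
e13 deliver 0→1: ·
e14 deliver 0→1: ·
e15 deliver 0→1: ·
e16 crash(3): 3[✗part,t=1,-]
e17 deliver 2→1: ·
e18 deliver 0→3: ·
e19 recover(3): 3[part,t=1,-]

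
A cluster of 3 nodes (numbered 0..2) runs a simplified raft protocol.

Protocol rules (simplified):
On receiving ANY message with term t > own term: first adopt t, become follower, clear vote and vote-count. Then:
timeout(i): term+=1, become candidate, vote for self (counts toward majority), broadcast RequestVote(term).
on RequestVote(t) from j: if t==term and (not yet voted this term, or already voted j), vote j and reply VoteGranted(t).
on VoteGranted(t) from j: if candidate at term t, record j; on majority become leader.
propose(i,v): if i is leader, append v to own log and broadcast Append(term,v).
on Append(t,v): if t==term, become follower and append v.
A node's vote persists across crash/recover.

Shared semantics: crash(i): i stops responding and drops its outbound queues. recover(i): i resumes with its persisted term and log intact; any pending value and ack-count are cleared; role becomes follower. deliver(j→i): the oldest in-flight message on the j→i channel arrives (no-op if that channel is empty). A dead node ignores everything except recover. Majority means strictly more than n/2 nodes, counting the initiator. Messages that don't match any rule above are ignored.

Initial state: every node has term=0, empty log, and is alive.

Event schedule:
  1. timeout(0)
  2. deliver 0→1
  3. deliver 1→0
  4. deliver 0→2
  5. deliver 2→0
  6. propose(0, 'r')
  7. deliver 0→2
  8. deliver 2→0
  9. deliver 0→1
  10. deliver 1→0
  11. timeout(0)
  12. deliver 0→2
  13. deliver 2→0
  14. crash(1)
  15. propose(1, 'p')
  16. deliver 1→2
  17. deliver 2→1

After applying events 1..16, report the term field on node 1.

1

e1 timeout(0): 0[cand,t=1,-]
e2 deliver 0→1: 1[foll,t=1,-]
e3 deliver 1→0: 0[lead,t=1,-]
e4 deliver 0→2: 2[foll,t=1,-]
e5 deliver 2→0: ·
e6 propose(0,'r'): 0[lead,t=1,r]
e7 deliver 0→2: 2[foll,t=1,r]
e8 deliver 2→0: ·
e9 deliver 0→1: 1[foll,t=1,r]
e10 deliver 1→0: ·
e11 timeout(0): 0[cand,t=2,r]
e12 deliver 0→2: 2[foll,t=2,r]
e13 deliver 2→0: 0[lead,t=2,r]
e14 crash(1): 1[✗foll,t=1,r]
e15 propose(1,'p'): ·
e16 deliver 1→2: ·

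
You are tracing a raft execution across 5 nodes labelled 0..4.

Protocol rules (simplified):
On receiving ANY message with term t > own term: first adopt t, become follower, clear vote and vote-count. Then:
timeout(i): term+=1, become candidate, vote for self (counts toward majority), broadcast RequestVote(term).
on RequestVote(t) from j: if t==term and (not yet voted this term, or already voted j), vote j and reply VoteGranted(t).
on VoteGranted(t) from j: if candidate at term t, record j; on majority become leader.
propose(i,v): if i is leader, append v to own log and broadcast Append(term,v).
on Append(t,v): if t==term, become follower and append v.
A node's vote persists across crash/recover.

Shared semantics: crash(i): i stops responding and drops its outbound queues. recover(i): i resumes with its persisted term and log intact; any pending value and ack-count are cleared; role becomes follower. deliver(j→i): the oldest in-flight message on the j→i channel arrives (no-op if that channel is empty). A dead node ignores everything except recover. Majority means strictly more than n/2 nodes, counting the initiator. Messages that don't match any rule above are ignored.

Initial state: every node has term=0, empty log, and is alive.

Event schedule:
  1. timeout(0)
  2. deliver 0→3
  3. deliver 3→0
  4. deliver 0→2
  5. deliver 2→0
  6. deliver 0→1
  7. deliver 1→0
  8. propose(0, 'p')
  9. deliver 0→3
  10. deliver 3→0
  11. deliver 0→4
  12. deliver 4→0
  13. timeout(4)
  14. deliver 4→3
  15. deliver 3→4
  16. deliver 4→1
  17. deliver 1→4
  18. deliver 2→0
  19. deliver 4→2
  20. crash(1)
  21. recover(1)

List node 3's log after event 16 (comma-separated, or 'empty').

after 1 — timeout(0): n0:cand/t1/[-]
after 2 — deliver 0→3: n3:foll/t1/[-]
after 3 — deliver 3→0: ·
after 4 — deliver 0→2: n2:foll/t1/[-]
after 5 — deliver 2→0: n0:lead/t1/[-]
after 6 — deliver 0→1: n1:foll/t1/[-]
after 7 — deliver 1→0: ·
after 8 — propose(0,'p'): n0:lead/t1/[p]
after 9 — deliver 0→3: n3:foll/t1/[p]
after 10 — deliver 3→0: ·
after 11 — deliver 0→4: n4:foll/t1/[-]
after 12 — deliver 4→0: ·
after 13 — timeout(4): n4:cand/t2/[-]
after 14 — deliver 4→3: n3:foll/t2/[p]
after 15 — deliver 3→4: ·
after 16 — deliver 4→1: n1:foll/t2/[-]

p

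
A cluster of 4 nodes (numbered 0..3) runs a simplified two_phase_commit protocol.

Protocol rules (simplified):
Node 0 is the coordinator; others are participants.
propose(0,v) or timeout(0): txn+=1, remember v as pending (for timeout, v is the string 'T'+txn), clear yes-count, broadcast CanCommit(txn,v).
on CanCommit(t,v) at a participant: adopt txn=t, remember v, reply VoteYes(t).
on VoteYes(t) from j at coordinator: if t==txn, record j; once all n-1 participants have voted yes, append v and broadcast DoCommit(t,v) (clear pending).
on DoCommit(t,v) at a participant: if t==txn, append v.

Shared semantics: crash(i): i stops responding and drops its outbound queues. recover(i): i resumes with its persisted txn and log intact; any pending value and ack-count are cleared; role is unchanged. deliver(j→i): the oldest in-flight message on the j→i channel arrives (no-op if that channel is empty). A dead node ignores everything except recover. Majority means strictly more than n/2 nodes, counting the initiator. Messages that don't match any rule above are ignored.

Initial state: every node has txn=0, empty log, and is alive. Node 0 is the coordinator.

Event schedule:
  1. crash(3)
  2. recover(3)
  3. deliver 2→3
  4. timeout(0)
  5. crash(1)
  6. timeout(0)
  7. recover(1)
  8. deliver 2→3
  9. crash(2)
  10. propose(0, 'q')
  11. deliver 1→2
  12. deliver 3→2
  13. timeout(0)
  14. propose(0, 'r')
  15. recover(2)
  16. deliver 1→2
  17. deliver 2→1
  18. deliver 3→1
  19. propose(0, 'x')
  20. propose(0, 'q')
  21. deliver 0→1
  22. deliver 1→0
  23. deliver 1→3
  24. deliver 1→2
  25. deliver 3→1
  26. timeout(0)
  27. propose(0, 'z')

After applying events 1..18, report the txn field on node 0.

step 1 crash(3): 3={✗part,t=0,log=-}
step 2 recover(3): 3={part,t=0,log=-}
step 3 deliver 2→3: —
step 4 timeout(0): 0={coor,t=1,log=-}
step 5 crash(1): 1={✗part,t=0,log=-}
step 6 timeout(0): 0={coor,t=2,log=-}
step 7 recover(1): 1={part,t=0,log=-}
step 8 deliver 2→3: —
step 9 crash(2): 2={✗part,t=0,log=-}
step 10 propose(0,'q'): 0={coor,t=3,log=-}
step 11 deliver 1→2: —
step 12 deliver 3→2: —
step 13 timeout(0): 0={coor,t=4,log=-}
step 14 propose(0,'r'): 0={coor,t=5,log=-}
step 15 recover(2): 2={part,t=0,log=-}
step 16 deliver 1→2: —
step 17 deliver 2→1: —
step 18 deliver 3→1: —

5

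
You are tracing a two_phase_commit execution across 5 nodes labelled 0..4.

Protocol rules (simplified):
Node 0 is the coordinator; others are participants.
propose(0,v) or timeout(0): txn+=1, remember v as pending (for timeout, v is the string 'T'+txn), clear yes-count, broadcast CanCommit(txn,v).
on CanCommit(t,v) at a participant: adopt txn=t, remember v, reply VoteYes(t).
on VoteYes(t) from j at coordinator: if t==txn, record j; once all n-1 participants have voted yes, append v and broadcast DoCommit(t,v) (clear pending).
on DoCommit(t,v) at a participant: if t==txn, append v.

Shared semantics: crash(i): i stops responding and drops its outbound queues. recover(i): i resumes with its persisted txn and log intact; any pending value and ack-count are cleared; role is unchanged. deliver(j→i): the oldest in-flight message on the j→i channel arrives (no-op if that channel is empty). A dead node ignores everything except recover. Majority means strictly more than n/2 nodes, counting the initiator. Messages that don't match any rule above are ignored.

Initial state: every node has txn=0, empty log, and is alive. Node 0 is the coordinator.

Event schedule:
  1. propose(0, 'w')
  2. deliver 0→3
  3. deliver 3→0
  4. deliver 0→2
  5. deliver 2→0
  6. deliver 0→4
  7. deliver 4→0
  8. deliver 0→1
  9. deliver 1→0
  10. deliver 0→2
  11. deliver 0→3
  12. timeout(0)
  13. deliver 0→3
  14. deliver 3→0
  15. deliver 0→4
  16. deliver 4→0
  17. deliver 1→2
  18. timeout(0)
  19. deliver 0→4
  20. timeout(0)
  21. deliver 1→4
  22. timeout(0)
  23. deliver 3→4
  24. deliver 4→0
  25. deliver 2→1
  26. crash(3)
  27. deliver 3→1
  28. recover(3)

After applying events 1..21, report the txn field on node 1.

step 1 propose(0,'w'): 0={coor,t=1,log=-}
step 2 deliver 0→3: 3={part,t=1,log=-}
step 3 deliver 3→0: —
step 4 deliver 0→2: 2={part,t=1,log=-}
step 5 deliver 2→0: —
step 6 deliver 0→4: 4={part,t=1,log=-}
step 7 deliver 4→0: —
step 8 deliver 0→1: 1={part,t=1,log=-}
step 9 deliver 1→0: 0={coor,t=1,log=w}
step 10 deliver 0→2: 2={part,t=1,log=w}
step 11 deliver 0→3: 3={part,t=1,log=w}
step 12 timeout(0): 0={coor,t=2,log=w}
step 13 deliver 0→3: 3={part,t=2,log=w}
step 14 deliver 3→0: —
step 15 deliver 0→4: 4={part,t=1,log=w}
step 16 deliver 4→0: —
step 17 deliver 1→2: —
step 18 timeout(0): 0={coor,t=3,log=w}
step 19 deliver 0→4: 4={part,t=2,log=w}
step 20 timeout(0): 0={coor,t=4,log=w}
step 21 deliver 1→4: —

1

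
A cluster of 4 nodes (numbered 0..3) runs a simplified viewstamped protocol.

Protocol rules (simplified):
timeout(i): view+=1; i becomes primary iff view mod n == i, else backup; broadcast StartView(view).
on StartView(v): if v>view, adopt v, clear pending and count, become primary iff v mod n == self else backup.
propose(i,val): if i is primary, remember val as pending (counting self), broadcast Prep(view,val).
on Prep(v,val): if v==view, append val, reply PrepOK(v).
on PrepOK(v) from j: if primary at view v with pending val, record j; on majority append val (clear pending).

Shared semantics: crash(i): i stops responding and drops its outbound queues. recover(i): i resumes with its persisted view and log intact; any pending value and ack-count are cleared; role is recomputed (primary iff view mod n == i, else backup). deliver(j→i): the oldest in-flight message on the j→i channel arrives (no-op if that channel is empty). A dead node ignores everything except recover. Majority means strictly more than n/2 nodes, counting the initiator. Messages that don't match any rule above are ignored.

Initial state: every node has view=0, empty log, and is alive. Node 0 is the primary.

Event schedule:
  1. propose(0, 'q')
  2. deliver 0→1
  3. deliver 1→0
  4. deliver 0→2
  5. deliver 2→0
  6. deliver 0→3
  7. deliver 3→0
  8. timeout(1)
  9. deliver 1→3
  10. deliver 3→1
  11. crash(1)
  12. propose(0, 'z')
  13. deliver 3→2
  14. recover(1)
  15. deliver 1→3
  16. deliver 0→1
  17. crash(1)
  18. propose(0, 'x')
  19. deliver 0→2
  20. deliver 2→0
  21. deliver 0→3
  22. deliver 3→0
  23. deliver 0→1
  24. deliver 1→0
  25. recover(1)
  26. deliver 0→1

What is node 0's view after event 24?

[1] propose(0,'q') → ∅
[2] deliver 0→1 → N1(back v0 [q])
[3] deliver 1→0 → ∅
[4] deliver 0→2 → N2(back v0 [q])
[5] deliver 2→0 → N0(prim v0 [q])
[6] deliver 0→3 → N3(back v0 [q])
[7] deliver 3→0 → ∅
[8] timeout(1) → N1(prim v1 [q])
[9] deliver 1→3 → N3(back v1 [q])
[10] deliver 3→1 → ∅
[11] crash(1) → N1(✗prim v1 [q])
[12] propose(0,'z') → ∅
[13] deliver 3→2 → ∅
[14] recover(1) → N1(prim v1 [q])
[15] deliver 1→3 → ∅
[16] deliver 0→1 → ∅
[17] crash(1) → N1(✗prim v1 [q])
[18] propose(0,'x') → ∅
[19] deliver 0→2 → N2(back v0 [q,z])
[20] deliver 2→0 → ∅
[21] deliver 0→3 → ∅
[22] deliver 3→0 → ∅
[23] deliver 0→1 → ∅
[24] deliver 1→0 → ∅

0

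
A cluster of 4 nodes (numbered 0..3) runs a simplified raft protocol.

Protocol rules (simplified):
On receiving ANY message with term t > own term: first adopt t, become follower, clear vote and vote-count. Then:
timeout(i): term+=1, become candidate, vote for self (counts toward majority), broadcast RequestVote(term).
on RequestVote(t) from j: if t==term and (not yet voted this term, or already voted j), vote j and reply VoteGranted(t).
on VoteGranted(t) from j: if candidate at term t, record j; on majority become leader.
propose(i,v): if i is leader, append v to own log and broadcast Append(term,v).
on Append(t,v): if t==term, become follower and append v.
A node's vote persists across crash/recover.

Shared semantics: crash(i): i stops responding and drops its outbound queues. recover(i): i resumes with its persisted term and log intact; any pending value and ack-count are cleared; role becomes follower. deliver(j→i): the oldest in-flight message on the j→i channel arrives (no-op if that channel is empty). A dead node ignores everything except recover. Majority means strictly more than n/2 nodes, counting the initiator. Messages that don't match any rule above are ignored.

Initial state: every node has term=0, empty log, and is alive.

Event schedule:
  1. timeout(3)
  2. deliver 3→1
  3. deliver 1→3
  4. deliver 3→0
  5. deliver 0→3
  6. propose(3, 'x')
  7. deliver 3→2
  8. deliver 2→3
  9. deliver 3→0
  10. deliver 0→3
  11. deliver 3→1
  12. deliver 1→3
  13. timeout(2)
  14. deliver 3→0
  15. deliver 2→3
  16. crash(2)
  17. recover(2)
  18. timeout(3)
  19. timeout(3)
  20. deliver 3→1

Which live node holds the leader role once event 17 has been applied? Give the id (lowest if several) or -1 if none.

-1

step 1 timeout(3): 3={cand,t=1,log=-}
step 2 deliver 3→1: 1={foll,t=1,log=-}
step 3 deliver 1→3: —
step 4 deliver 3→0: 0={foll,t=1,log=-}
step 5 deliver 0→3: 3={lead,t=1,log=-}
step 6 propose(3,'x'): 3={lead,t=1,log=x}
step 7 deliver 3→2: 2={foll,t=1,log=-}
step 8 deliver 2→3: —
step 9 deliver 3→0: 0={foll,t=1,log=x}
step 10 deliver 0→3: —
step 11 deliver 3→1: 1={foll,t=1,log=x}
step 12 deliver 1→3: —
step 13 timeout(2): 2={cand,t=2,log=-}
step 14 deliver 3→0: —
step 15 deliver 2→3: 3={foll,t=2,log=x}
step 16 crash(2): 2={✗cand,t=2,log=-}
step 17 recover(2): 2={foll,t=2,log=-}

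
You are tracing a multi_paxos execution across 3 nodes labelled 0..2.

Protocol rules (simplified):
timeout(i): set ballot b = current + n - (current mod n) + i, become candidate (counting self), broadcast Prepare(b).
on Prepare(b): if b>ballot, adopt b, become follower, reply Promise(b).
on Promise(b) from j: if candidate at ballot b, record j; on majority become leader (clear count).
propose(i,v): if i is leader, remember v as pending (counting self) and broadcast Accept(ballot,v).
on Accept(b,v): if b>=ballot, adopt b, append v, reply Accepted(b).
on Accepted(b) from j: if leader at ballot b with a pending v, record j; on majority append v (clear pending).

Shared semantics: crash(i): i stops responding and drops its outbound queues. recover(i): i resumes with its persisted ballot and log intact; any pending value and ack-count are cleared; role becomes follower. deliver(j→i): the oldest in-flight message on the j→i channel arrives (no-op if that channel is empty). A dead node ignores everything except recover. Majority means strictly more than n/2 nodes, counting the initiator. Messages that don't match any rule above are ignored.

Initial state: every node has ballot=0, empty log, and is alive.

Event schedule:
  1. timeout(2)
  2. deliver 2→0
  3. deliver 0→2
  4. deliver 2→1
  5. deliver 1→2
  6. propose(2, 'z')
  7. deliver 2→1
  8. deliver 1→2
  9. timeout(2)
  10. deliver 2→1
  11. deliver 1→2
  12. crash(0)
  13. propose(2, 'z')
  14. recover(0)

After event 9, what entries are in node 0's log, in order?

[1] timeout(2) → N2(cand b5 [-])
[2] deliver 2→0 → N0(foll b5 [-])
[3] deliver 0→2 → N2(lead b5 [-])
[4] deliver 2→1 → N1(foll b5 [-])
[5] deliver 1→2 → ∅
[6] propose(2,'z') → ∅
[7] deliver 2→1 → N1(foll b5 [z])
[8] deliver 1→2 → N2(lead b5 [z])
[9] timeout(2) → N2(cand b8 [z])

empty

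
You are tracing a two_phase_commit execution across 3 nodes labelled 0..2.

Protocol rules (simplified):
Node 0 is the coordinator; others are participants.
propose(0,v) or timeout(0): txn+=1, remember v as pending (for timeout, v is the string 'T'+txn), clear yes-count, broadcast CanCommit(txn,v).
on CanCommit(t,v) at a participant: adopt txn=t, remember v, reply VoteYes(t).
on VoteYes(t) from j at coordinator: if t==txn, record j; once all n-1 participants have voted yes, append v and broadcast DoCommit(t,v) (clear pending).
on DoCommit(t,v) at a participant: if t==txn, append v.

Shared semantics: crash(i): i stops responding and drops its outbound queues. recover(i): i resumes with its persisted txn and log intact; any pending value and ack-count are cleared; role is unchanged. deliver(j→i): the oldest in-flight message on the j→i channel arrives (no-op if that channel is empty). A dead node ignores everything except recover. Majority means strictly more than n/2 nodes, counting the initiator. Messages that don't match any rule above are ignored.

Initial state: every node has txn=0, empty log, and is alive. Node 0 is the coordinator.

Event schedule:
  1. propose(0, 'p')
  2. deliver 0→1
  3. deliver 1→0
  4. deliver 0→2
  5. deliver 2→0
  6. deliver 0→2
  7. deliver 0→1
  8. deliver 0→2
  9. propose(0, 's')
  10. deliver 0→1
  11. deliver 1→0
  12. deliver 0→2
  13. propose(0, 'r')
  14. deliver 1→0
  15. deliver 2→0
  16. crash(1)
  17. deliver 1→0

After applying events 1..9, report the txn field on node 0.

step 1 propose(0,'p'): 0={coor,t=1,log=-}
step 2 deliver 0→1: 1={part,t=1,log=-}
step 3 deliver 1→0: —
step 4 deliver 0→2: 2={part,t=1,log=-}
step 5 deliver 2→0: 0={coor,t=1,log=p}
step 6 deliver 0→2: 2={part,t=1,log=p}
step 7 deliver 0→1: 1={part,t=1,log=p}
step 8 deliver 0→2: —
step 9 propose(0,'s'): 0={coor,t=2,log=p}

2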